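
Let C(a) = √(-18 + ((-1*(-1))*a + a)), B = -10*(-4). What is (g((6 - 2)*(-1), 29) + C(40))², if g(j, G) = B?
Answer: (40 + √62)² ≈ 2291.9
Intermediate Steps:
B = 40
C(a) = √(-18 + 2*a) (C(a) = √(-18 + (1*a + a)) = √(-18 + (a + a)) = √(-18 + 2*a))
g(j, G) = 40
(g((6 - 2)*(-1), 29) + C(40))² = (40 + √(-18 + 2*40))² = (40 + √(-18 + 80))² = (40 + √62)²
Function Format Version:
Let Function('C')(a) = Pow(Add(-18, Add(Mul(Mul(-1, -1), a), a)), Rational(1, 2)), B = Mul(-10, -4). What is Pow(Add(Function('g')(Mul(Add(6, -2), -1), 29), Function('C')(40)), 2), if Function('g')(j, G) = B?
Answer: Pow(Add(40, Pow(62, Rational(1, 2))), 2) ≈ 2291.9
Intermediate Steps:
B = 40
Function('C')(a) = Pow(Add(-18, Mul(2, a)), Rational(1, 2)) (Function('C')(a) = Pow(Add(-18, Add(Mul(1, a), a)), Rational(1, 2)) = Pow(Add(-18, Add(a, a)), Rational(1, 2)) = Pow(Add(-18, Mul(2, a)), Rational(1, 2)))
Function('g')(j, G) = 40
Pow(Add(Function('g')(Mul(Add(6, -2), -1), 29), Function('C')(40)), 2) = Pow(Add(40, Pow(Add(-18, Mul(2, 40)), Rational(1, 2))), 2) = Pow(Add(40, Pow(Add(-18, 80), Rational(1, 2))), 2) = Pow(Add(40, Pow(62, Rational(1, 2))), 2)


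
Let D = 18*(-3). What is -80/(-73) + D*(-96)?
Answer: 378512/73 ≈ 5185.1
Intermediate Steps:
D = -54
-80/(-73) + D*(-96) = -80/(-73) - 54*(-96) = -80*(-1/73) + 5184 = 80/73 + 5184 = 378512/73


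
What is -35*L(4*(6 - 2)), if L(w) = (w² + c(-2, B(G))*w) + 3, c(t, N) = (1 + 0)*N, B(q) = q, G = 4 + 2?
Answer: -12425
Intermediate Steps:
G = 6
c(t, N) = N (c(t, N) = 1*N = N)
L(w) = 3 + w² + 6*w (L(w) = (w² + 6*w) + 3 = 3 + w² + 6*w)
-35*L(4*(6 - 2)) = -35*(3 + (4*(6 - 2))² + 6*(4*(6 - 2))) = -35*(3 + (4*4)² + 6*(4*4)) = -35*(3 + 16² + 6*16) = -35*(3 + 256 + 96) = -35*355 = -12425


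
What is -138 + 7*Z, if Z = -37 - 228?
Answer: -1993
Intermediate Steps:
Z = -265
-138 + 7*Z = -138 + 7*(-265) = -138 - 1855 = -1993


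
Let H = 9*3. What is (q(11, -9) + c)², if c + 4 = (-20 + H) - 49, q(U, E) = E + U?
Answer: 1936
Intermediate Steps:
H = 27
c = -46 (c = -4 + ((-20 + 27) - 49) = -4 + (7 - 49) = -4 - 42 = -46)
(q(11, -9) + c)² = ((-9 + 11) - 46)² = (2 - 46)² = (-44)² = 1936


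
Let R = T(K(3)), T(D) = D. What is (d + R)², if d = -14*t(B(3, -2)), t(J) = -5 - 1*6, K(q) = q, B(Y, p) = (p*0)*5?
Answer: 24649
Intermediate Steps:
B(Y, p) = 0 (B(Y, p) = 0*5 = 0)
t(J) = -11 (t(J) = -5 - 6 = -11)
R = 3
d = 154 (d = -14*(-11) = 154)
(d + R)² = (154 + 3)² = 157² = 24649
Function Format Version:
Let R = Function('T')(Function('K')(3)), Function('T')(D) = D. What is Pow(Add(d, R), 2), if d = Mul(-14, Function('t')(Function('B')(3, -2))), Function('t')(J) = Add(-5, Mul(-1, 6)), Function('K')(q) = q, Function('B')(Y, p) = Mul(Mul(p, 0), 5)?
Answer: 24649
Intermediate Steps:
Function('B')(Y, p) = 0 (Function('B')(Y, p) = Mul(0, 5) = 0)
Function('t')(J) = -11 (Function('t')(J) = Add(-5, -6) = -11)
R = 3
d = 154 (d = Mul(-14, -11) = 154)
Pow(Add(d, R), 2) = Pow(Add(154, 3), 2) = Pow(157, 2) = 24649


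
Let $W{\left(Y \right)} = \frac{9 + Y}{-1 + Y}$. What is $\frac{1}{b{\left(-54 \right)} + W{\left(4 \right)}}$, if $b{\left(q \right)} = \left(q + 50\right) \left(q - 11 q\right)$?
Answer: $- \frac{3}{6467} \approx -0.00046389$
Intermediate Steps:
$b{\left(q \right)} = - 10 q \left(50 + q\right)$ ($b{\left(q \right)} = \left(50 + q\right) \left(- 10 q\right) = - 10 q \left(50 + q\right)$)
$W{\left(Y \right)} = \frac{9 + Y}{-1 + Y}$
$\frac{1}{b{\left(-54 \right)} + W{\left(4 \right)}} = \frac{1}{\left(-10\right) \left(-54\right) \left(50 - 54\right) + \frac{9 + 4}{-1 + 4}} = \frac{1}{\left(-10\right) \left(-54\right) \left(-4\right) + \frac{1}{3} \cdot 13} = \frac{1}{-2160 + \frac{1}{3} \cdot 13} = \frac{1}{-2160 + \frac{13}{3}} = \frac{1}{- \frac{6467}{3}} = - \frac{3}{6467}$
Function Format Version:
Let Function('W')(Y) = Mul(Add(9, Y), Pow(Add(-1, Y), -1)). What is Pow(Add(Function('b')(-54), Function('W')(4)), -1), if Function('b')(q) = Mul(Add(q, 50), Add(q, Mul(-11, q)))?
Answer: Rational(-3, 6467) ≈ -0.00046389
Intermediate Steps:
Function('b')(q) = Mul(-10, q, Add(50, q)) (Function('b')(q) = Mul(Add(50, q), Mul(-10, q)) = Mul(-10, q, Add(50, q)))
Function('W')(Y) = Mul(Pow(Add(-1, Y), -1), Add(9, Y))
Pow(Add(Function('b')(-54), Function('W')(4)), -1) = Pow(Add(Mul(-10, -54, Add(50, -54)), Mul(Pow(Add(-1, 4), -1), Add(9, 4))), -1) = Pow(Add(Mul(-10, -54, -4), Mul(Pow(3, -1), 13)), -1) = Pow(Add(-2160, Mul(Rational(1, 3), 13)), -1) = Pow(Add(-2160, Rational(13, 3)), -1) = Pow(Rational(-6467, 3), -1) = Rational(-3, 6467)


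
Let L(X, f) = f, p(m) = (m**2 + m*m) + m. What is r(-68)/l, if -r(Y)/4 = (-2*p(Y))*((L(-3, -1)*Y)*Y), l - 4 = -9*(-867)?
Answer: -339586560/7807 ≈ -43498.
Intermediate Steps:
l = 7807 (l = 4 - 9*(-867) = 4 + 7803 = 7807)
p(m) = m + 2*m**2 (p(m) = (m**2 + m**2) + m = 2*m**2 + m = m + 2*m**2)
r(Y) = -8*Y**3*(1 + 2*Y) (r(Y) = -4*(-2*Y*(1 + 2*Y))*(-Y)*Y = -4*(-2*Y*(1 + 2*Y))*(-Y**2) = -8*Y**3*(1 + 2*Y))
r(-68)/l = ((-68)**3*(-8 - 16*(-68)))/7807 = -314432*(-8 + 1088)*(1/7807) = -314432*1080*(1/7807) = -339586560*1/7807 = -339586560/7807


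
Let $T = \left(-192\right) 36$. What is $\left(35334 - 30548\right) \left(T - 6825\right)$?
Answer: $-65745282$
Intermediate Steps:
$T = -6912$
$\left(35334 - 30548\right) \left(T - 6825\right) = \left(35334 - 30548\right) \left(-6912 - 6825\right) = 4786 \left(-13737\right) = -65745282$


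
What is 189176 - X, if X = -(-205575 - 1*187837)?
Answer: -204236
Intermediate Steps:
X = 393412 (X = -(-205575 - 187837) = -1*(-393412) = 393412)
189176 - X = 189176 - 1*393412 = 189176 - 393412 = -204236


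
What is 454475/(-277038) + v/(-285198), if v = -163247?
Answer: -7032478222/6584223627 ≈ -1.0681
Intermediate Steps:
454475/(-277038) + v/(-285198) = 454475/(-277038) - 163247/(-285198) = 454475*(-1/277038) - 163247*(-1/285198) = -454475/277038 + 163247/285198 = -7032478222/6584223627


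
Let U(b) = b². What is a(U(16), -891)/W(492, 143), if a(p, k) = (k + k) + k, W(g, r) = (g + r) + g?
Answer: -2673/1127 ≈ -2.3718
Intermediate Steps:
W(g, r) = r + 2*g
a(p, k) = 3*k (a(p, k) = 2*k + k = 3*k)
a(U(16), -891)/W(492, 143) = (3*(-891))/(143 + 2*492) = -2673/(143 + 984) = -2673/1127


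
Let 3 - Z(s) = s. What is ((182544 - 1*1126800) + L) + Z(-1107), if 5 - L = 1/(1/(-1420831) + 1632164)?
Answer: -2187171526530657734/2319029208283 ≈ -9.4314e+5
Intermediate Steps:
Z(s) = 3 - s
L = 11595144620584/2319029208283 (L = 5 - 1/(1/(-1420831) + 1632164) = 5 - 1/(-1/1420831 + 1632164) = 5 - 1/2319029208283/1420831 = 5 - 1*1420831/2319029208283 = 5 - 1420831/2319029208283 = 11595144620584/2319029208283 ≈ 5.0000)
((182544 - 1*1126800) + L) + Z(-1107) = ((182544 - 1*1126800) + 11595144620584/2319029208283) + (3 - 1*(-1107)) = ((182544 - 1126800) + 11595144620584/2319029208283) + (3 + 1107) = (-944256 + 11595144620584/2319029208283) + 1110 = -2189745648951851864/2319029208283 + 1110 = -2187171526530657734/2319029208283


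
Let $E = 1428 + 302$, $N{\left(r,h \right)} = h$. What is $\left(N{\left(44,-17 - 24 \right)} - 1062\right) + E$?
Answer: $627$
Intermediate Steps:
$E = 1730$
$\left(N{\left(44,-17 - 24 \right)} - 1062\right) + E = \left(\left(-17 - 24\right) - 1062\right) + 1730 = \left(-41 - 1062\right) + 1730 = -1103 + 1730 = 627$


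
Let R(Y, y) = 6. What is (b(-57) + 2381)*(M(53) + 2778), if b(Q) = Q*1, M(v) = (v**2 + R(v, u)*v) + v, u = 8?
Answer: 13846392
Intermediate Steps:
M(v) = v**2 + 7*v (M(v) = (v**2 + 6*v) + v = v**2 + 7*v)
b(Q) = Q
(b(-57) + 2381)*(M(53) + 2778) = (-57 + 2381)*(53*(7 + 53) + 2778) = 2324*(53*60 + 2778) = 2324*(3180 + 2778) = 2324*5958 = 13846392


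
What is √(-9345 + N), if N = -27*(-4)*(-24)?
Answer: I*√11937 ≈ 109.26*I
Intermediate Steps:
N = -2592 (N = 108*(-24) = -2592)
√(-9345 + N) = √(-9345 - 2592) = √(-11937) = I*√11937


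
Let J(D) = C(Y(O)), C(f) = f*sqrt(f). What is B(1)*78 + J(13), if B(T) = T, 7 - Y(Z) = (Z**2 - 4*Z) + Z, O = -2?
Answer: 78 - 3*I*sqrt(3) ≈ 78.0 - 5.1962*I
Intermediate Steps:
Y(Z) = 7 - Z**2 + 3*Z (Y(Z) = 7 - ((Z**2 - 4*Z) + Z) = 7 - (Z**2 - 3*Z) = 7 + (-Z**2 + 3*Z) = 7 - Z**2 + 3*Z)
C(f) = f**(3/2)
J(D) = -3*I*sqrt(3) (J(D) = (7 - 1*(-2)**2 + 3*(-2))**(3/2) = (7 - 1*4 - 6)**(3/2) = (7 - 4 - 6)**(3/2) = (-3)**(3/2) = -3*I*sqrt(3))
B(1)*78 + J(13) = 1*78 - 3*I*sqrt(3) = 78 - 3*I*sqrt(3)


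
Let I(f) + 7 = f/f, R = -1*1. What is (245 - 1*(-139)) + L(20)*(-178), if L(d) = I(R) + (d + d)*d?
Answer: -140948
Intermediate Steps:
R = -1
I(f) = -6 (I(f) = -7 + f/f = -7 + 1 = -6)
L(d) = -6 + 2*d² (L(d) = -6 + (d + d)*d = -6 + (2*d)*d = -6 + 2*d²)
(245 - 1*(-139)) + L(20)*(-178) = (245 - 1*(-139)) + (-6 + 2*20²)*(-178) = (245 + 139) + (-6 + 2*400)*(-178) = 384 + (-6 + 800)*(-178) = 384 + 794*(-178) = 384 - 141332 = -140948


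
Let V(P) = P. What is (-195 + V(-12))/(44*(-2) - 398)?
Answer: 23/54 ≈ 0.42593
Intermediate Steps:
(-195 + V(-12))/(44*(-2) - 398) = (-195 - 12)/(44*(-2) - 398) = -207/(-88 - 398) = -207/(-486) = -207*(-1/486) = 23/54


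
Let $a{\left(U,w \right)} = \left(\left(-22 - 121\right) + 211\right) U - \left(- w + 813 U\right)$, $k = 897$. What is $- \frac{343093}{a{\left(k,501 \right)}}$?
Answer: $\frac{343093}{667764} \approx 0.51379$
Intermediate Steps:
$a{\left(U,w \right)} = w - 745 U$ ($a{\left(U,w \right)} = \left(-143 + 211\right) U - \left(- w + 813 U\right) = 68 U - \left(- w + 813 U\right) = w - 745 U$)
$- \frac{343093}{a{\left(k,501 \right)}} = - \frac{343093}{501 - 668265} = - \frac{343093}{-667764} = \left(-343093\right) \left(- \frac{1}{667764}\right) = \frac{343093}{667764}$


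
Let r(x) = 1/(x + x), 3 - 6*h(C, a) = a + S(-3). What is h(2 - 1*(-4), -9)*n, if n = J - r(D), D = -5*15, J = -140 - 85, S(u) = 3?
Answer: -33749/100 ≈ -337.49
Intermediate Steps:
h(C, a) = -a/6 (h(C, a) = ½ - (a + 3)/6 = ½ - (3 + a)/6 = ½ + (-½ - a/6) = -a/6)
J = -225
D = -75
r(x) = 1/(2*x)
n = -33749/150 (n = -225 - 1/(2*(-75)) = -225 - (-1)/(2*75) = -225 - 1*(-1/150) = -225 + 1/150 = -33749/150 ≈ -224.99)
h(2 - 1*(-4), -9)*n = -⅙*(-9)*(-33749/150) = (3/2)*(-33749/150) = -33749/100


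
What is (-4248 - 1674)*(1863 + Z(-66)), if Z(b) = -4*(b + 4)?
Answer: -12501342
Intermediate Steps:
Z(b) = -16 - 4*b (Z(b) = -4*(4 + b) = -16 - 4*b)
(-4248 - 1674)*(1863 + Z(-66)) = (-4248 - 1674)*(1863 + (-16 - 4*(-66))) = -5922*(1863 + (-16 + 264)) = -5922*(1863 + 248) = -5922*2111 = -12501342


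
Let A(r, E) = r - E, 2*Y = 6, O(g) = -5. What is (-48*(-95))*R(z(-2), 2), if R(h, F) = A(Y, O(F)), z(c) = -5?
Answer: 36480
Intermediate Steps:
Y = 3 (Y = (½)*6 = 3)
R(h, F) = 8 (R(h, F) = 3 - 1*(-5) = 3 + 5 = 8)
(-48*(-95))*R(z(-2), 2) = -48*(-95)*8 = 4560*8 = 36480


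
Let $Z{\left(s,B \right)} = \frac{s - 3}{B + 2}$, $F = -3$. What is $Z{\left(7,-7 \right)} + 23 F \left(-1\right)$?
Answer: $\frac{341}{5} \approx 68.2$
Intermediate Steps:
$Z{\left(s,B \right)} = \frac{-3 + s}{2 + B}$
$Z{\left(7,-7 \right)} + 23 F \left(-1\right) = \frac{-3 + 7}{2 - 7} + 23 \left(\left(-3\right) \left(-1\right)\right) = \frac{1}{-5} \cdot 4 + 23 \cdot 3 = \left(- \frac{1}{5}\right) 4 + 69 = - \frac{4}{5} + 69 = \frac{341}{5}$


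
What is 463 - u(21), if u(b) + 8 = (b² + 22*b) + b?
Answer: -453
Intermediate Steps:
u(b) = -8 + b² + 23*b (u(b) = -8 + ((b² + 22*b) + b) = -8 + (b² + 23*b) = -8 + b² + 23*b)
463 - u(21) = 463 - (-8 + 21² + 23*21) = 463 - (-8 + 441 + 483) = 463 - 1*916 = 463 - 916 = -453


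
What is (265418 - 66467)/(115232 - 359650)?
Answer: -198951/244418 ≈ -0.81398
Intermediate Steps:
(265418 - 66467)/(115232 - 359650) = 198951/(-244418) = 198951*(-1/244418) = -198951/244418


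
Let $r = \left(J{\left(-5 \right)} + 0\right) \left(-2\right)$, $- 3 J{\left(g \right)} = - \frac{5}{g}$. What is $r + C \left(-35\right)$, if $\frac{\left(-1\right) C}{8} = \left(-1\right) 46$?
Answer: $- \frac{38638}{3} \approx -12879.0$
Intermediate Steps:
$C = 368$ ($C = - 8 \left(\left(-1\right) 46\right) = \left(-8\right) \left(-46\right) = 368$)
$J{\left(g \right)} = \frac{5}{3 g}$ ($J{\left(g \right)} = - \frac{\left(-5\right) \frac{1}{g}}{3} = \frac{5}{3 g}$)
$r = \frac{2}{3}$ ($r = \left(\frac{5}{3 \left(-5\right)} + 0\right) \left(-2\right) = \left(\frac{5}{3} \left(- \frac{1}{5}\right) + 0\right) \left(-2\right) = \left(- \frac{1}{3} + 0\right) \left(-2\right) = \left(- \frac{1}{3}\right) \left(-2\right) = \frac{2}{3} \approx 0.66667$)
$r + C \left(-35\right) = \frac{2}{3} + 368 \left(-35\right) = \frac{2}{3} - 12880 = - \frac{38638}{3}$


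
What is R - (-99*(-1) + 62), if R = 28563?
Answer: 28402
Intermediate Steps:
R - (-99*(-1) + 62) = 28563 - (-99*(-1) + 62) = 28563 - (99 + 62) = 28563 - 1*161 = 28563 - 161 = 28402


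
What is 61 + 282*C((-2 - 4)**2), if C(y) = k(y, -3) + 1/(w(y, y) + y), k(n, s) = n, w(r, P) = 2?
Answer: 194188/19 ≈ 10220.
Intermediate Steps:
C(y) = y + 1/(2 + y)
61 + 282*C((-2 - 4)**2) = 61 + 282*((1 + ((-2 - 4)**2)**2 + 2*(-2 - 4)**2)/(2 + (-2 - 4)**2)) = 61 + 282*((1 + ((-6)**2)**2 + 2*(-6)**2)/(2 + (-6)**2)) = 61 + 282*((1 + 36**2 + 2*36)/(2 + 36)) = 61 + 282*((1 + 1296 + 72)/38) = 61 + 282*((1/38)*1369) = 61 + 282*(1369/38) = 61 + 193029/19 = 194188/19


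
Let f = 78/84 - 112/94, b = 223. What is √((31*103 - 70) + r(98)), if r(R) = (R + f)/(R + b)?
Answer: 25*√24771576634/70406 ≈ 55.887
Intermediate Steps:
f = -173/658 (f = 78*(1/84) - 112*1/94 = 13/14 - 56/47 = -173/658 ≈ -0.26292)
r(R) = (-173/658 + R)/(223 + R) (r(R) = (R - 173/658)/(R + 223) = (-173/658 + R)/(223 + R))
√((31*103 - 70) + r(98)) = √((31*103 - 70) + (-173/658 + 98)/(223 + 98)) = √((3193 - 70) + (64311/658)/321) = √(3123 + (1/321)*(64311/658)) = √(3123 + 21437/70406) = √(219899375/70406) = 25*√24771576634/70406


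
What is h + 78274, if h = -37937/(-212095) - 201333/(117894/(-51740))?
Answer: 694435279278733/4167454655 ≈ 1.6663e+5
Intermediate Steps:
h = 368231933613263/4167454655 (h = -37937*(-1/212095) - 201333/(117894*(-1/51740)) = 37937/212095 - 201333/(-58947/25870) = 37937/212095 - 201333*(-25870/58947) = 37937/212095 + 1736161570/19649 = 368231933613263/4167454655 ≈ 88359.)
h + 78274 = 368231933613263/4167454655 + 78274 = 694435279278733/4167454655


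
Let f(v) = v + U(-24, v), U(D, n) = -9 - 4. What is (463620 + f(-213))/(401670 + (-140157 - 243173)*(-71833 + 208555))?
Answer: -231697/26204621295 ≈ -8.8418e-6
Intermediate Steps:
U(D, n) = -13
f(v) = -13 + v (f(v) = v - 13 = -13 + v)
(463620 + f(-213))/(401670 + (-140157 - 243173)*(-71833 + 208555)) = (463620 + (-13 - 213))/(401670 + (-140157 - 243173)*(-71833 + 208555)) = (463620 - 226)/(401670 - 383330*136722) = 463394/(401670 - 52409644260) = 463394/(-52409242590) = 463394*(-1/52409242590) = -231697/26204621295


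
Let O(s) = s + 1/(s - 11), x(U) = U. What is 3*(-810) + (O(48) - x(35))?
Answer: -89428/37 ≈ -2417.0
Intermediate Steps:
O(s) = s + 1/(-11 + s)
3*(-810) + (O(48) - x(35)) = 3*(-810) + ((1 + 48² - 11*48)/(-11 + 48) - 1*35) = -2430 + ((1 + 2304 - 528)/37 - 35) = -2430 + ((1/37)*1777 - 35) = -2430 + (1777/37 - 35) = -2430 + 482/37 = -89428/37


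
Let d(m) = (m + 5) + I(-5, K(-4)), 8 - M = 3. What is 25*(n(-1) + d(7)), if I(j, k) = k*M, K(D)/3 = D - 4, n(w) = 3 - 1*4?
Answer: -2725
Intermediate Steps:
n(w) = -1 (n(w) = 3 - 4 = -1)
M = 5 (M = 8 - 1*3 = 8 - 3 = 5)
K(D) = -12 + 3*D (K(D) = 3*(D - 4) = 3*(-4 + D) = -12 + 3*D)
I(j, k) = 5*k (I(j, k) = k*5 = 5*k)
d(m) = -115 + m (d(m) = (m + 5) + 5*(-12 + 3*(-4)) = (5 + m) + 5*(-12 - 12) = (5 + m) + 5*(-24) = (5 + m) - 120 = -115 + m)
25*(n(-1) + d(7)) = 25*(-1 + (-115 + 7)) = 25*(-1 - 108) = 25*(-109) = -2725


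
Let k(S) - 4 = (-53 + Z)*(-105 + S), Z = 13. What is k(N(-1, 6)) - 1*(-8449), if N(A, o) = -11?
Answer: 13093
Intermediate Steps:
k(S) = 4204 - 40*S (k(S) = 4 + (-53 + 13)*(-105 + S) = 4 - 40*(-105 + S) = 4 + (4200 - 40*S) = 4204 - 40*S)
k(N(-1, 6)) - 1*(-8449) = (4204 - 40*(-11)) - 1*(-8449) = (4204 + 440) + 8449 = 4644 + 8449 = 13093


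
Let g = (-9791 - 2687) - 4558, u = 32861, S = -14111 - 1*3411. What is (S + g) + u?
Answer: -1697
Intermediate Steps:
S = -17522 (S = -14111 - 3411 = -17522)
g = -17036 (g = -12478 - 4558 = -17036)
(S + g) + u = (-17522 - 17036) + 32861 = -34558 + 32861 = -1697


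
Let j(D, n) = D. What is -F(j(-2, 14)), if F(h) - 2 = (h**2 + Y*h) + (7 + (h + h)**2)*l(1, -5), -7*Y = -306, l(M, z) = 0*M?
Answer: 570/7 ≈ 81.429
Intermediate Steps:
l(M, z) = 0
Y = 306/7 (Y = -1/7*(-306) = 306/7 ≈ 43.714)
F(h) = 2 + h**2 + 306*h/7 (F(h) = 2 + ((h**2 + 306*h/7) + (7 + (h + h)**2)*0) = 2 + ((h**2 + 306*h/7) + (7 + (2*h)**2)*0) = 2 + ((h**2 + 306*h/7) + (7 + 4*h**2)*0) = 2 + ((h**2 + 306*h/7) + 0) = 2 + (h**2 + 306*h/7) = 2 + h**2 + 306*h/7)
-F(j(-2, 14)) = -(2 + (-2)**2 + (306/7)*(-2)) = -(2 + 4 - 612/7) = -1*(-570/7) = 570/7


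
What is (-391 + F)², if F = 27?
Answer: 132496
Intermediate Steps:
(-391 + F)² = (-391 + 27)² = (-364)² = 132496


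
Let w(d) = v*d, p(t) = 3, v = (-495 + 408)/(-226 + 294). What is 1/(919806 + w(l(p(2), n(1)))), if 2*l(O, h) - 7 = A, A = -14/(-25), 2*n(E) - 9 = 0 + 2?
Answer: 3400/3127323957 ≈ 1.0872e-6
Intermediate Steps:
n(E) = 11/2 (n(E) = 9/2 + (0 + 2)/2 = 9/2 + (1/2)*2 = 9/2 + 1 = 11/2)
v = -87/68 ≈ -1.2794
A = 14/25 (A = -14*(-1/25) = 14/25 ≈ 0.56000)
l(O, h) = 189/50 (l(O, h) = 7/2 + (1/2)*(14/25) = 7/2 + 7/25 = 189/50)
w(d) = -87*d/68
1/(919806 + w(l(p(2), n(1)))) = 1/(919806 - 87/68*189/50) = 1/(919806 - 16443/3400) = 1/(3127323957/3400) = 3400/3127323957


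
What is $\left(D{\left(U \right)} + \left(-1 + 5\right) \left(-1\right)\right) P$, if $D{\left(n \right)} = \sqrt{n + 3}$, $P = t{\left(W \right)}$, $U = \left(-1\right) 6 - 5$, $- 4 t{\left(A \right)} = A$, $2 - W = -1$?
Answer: $3 - \frac{3 i \sqrt{2}}{2} \approx 3.0 - 2.1213 i$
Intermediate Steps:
$W = 3$ ($W = 2 - -1 = 2 + 1 = 3$)
$t{\left(A \right)} = - \frac{A}{4}$
$U = -11$ ($U = -6 - 5 = -11$)
$P = - \frac{3}{4}$ ($P = \left(- \frac{1}{4}\right) 3 = - \frac{3}{4} \approx -0.75$)
$D{\left(n \right)} = \sqrt{3 + n}$
$\left(D{\left(U \right)} + \left(-1 + 5\right) \left(-1\right)\right) P = \left(\sqrt{3 - 11} + \left(-1 + 5\right) \left(-1\right)\right) \left(- \frac{3}{4}\right) = \left(\sqrt{-8} + 4 \left(-1\right)\right) \left(- \frac{3}{4}\right) = \left(2 i \sqrt{2} - 4\right) \left(- \frac{3}{4}\right) = \left(-4 + 2 i \sqrt{2}\right) \left(- \frac{3}{4}\right) = 3 - \frac{3 i \sqrt{2}}{2}$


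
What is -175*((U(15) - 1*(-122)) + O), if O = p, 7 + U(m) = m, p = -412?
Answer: 49350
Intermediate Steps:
U(m) = -7 + m
O = -412
-175*((U(15) - 1*(-122)) + O) = -175*(((-7 + 15) - 1*(-122)) - 412) = -175*((8 + 122) - 412) = -175*(130 - 412) = -175*(-282) = 49350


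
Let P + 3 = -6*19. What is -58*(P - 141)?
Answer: 14964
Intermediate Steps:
P = -117 (P = -3 - 6*19 = -3 - 114 = -117)
-58*(P - 141) = -58*(-117 - 141) = -58*(-258) = 14964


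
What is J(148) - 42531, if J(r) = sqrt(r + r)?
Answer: -42531 + 2*sqrt(74) ≈ -42514.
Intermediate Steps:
J(r) = sqrt(2)*sqrt(r) (J(r) = sqrt(2*r) = sqrt(2)*sqrt(r))
J(148) - 42531 = sqrt(2)*sqrt(148) - 42531 = sqrt(2)*(2*sqrt(37)) - 42531 = 2*sqrt(74) - 42531 = -42531 + 2*sqrt(74)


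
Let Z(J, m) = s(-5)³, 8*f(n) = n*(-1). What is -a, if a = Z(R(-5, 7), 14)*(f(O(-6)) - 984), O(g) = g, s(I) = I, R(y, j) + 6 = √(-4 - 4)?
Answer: -491625/4 ≈ -1.2291e+5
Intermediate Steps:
R(y, j) = -6 + 2*I*√2 (R(y, j) = -6 + √(-4 - 4) = -6 + √(-8) = -6 + 2*I*√2)
f(n) = -n/8 (f(n) = (n*(-1))/8 = (-n)/8 = -n/8)
Z(J, m) = -125 (Z(J, m) = (-5)³ = -125)
a = 491625/4 (a = -125*(-⅛*(-6) - 984) = -125*(¾ - 984) = -125*(-3933/4) = 491625/4 ≈ 1.2291e+5)
-a = -1*491625/4 = -491625/4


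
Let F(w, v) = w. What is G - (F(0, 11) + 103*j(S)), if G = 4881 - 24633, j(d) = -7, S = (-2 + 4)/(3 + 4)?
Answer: -19031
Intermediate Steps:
S = 2/7 ≈ 0.28571
G = -19752
G - (F(0, 11) + 103*j(S)) = -19752 - (0 + 103*(-7)) = -19752 - (0 - 721) = -19752 - 1*(-721) = -19752 + 721 = -19031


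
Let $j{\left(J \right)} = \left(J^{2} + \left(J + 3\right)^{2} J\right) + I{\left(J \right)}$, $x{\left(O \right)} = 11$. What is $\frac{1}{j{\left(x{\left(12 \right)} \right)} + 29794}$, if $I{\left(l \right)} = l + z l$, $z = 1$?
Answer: $\frac{1}{32093} \approx 3.1159 \cdot 10^{-5}$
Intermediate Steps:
$I{\left(l \right)} = 2 l$ ($I{\left(l \right)} = l + 1 l = l + l = 2 l$)
$j{\left(J \right)} = J^{2} + 2 J + J \left(3 + J\right)^{2}$ ($j{\left(J \right)} = \left(J^{2} + \left(J + 3\right)^{2} J\right) + 2 J = \left(J^{2} + \left(3 + J\right)^{2} J\right) + 2 J = \left(J^{2} + J \left(3 + J\right)^{2}\right) + 2 J = J^{2} + 2 J + J \left(3 + J\right)^{2}$)
$\frac{1}{j{\left(x{\left(12 \right)} \right)} + 29794} = \frac{1}{11 \left(2 + 11 + \left(3 + 11\right)^{2}\right) + 29794} = \frac{1}{11 \left(2 + 11 + 14^{2}\right) + 29794} = \frac{1}{11 \left(2 + 11 + 196\right) + 29794} = \frac{1}{11 \cdot 209 + 29794} = \frac{1}{2299 + 29794} = \frac{1}{32093}$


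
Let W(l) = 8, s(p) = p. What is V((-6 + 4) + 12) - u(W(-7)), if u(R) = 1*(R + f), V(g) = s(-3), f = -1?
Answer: -10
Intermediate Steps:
V(g) = -3
u(R) = -1 + R (u(R) = 1*(R - 1) = 1*(-1 + R) = -1 + R)
V((-6 + 4) + 12) - u(W(-7)) = -3 - (-1 + 8) = -3 - 1*7 = -3 - 7 = -10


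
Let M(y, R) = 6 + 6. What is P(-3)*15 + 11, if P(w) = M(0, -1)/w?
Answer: -49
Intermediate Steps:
M(y, R) = 12
P(w) = 12/w
P(-3)*15 + 11 = (12/(-3))*15 + 11 = (12*(-⅓))*15 + 11 = -4*15 + 11 = -60 + 11 = -49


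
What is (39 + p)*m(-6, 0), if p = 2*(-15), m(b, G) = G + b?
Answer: -54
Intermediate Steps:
p = -30
(39 + p)*m(-6, 0) = (39 - 30)*(0 - 6) = 9*(-6) = -54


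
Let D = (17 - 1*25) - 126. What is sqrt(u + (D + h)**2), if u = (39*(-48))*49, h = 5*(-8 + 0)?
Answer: 6*I*sqrt(1707) ≈ 247.9*I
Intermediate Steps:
h = -40 (h = 5*(-8) = -40)
u = -91728 (u = -1872*49 = -91728)
D = -134 (D = (17 - 25) - 126 = -8 - 126 = -134)
sqrt(u + (D + h)**2) = sqrt(-91728 + (-134 - 40)**2) = sqrt(-91728 + (-174)**2) = sqrt(-91728 + 30276) = sqrt(-61452) = 6*I*sqrt(1707)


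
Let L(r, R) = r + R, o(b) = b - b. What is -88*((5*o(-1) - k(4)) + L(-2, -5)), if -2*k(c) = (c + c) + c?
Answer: 88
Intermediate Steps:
o(b) = 0
L(r, R) = R + r
k(c) = -3*c/2 (k(c) = -((c + c) + c)/2 = -(2*c + c)/2 = -3*c/2)
-88*((5*o(-1) - k(4)) + L(-2, -5)) = -88*((5*0 - (-3)*4/2) + (-5 - 2)) = -88*((0 - 1*(-6)) - 7) = -88*((0 + 6) - 7) = -88*(6 - 7) = -88*(-1) = 88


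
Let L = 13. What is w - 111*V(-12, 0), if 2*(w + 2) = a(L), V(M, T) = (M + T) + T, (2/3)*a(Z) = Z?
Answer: 5359/4 ≈ 1339.8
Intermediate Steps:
a(Z) = 3*Z/2
V(M, T) = M + 2*T
w = 31/4 (w = -2 + ((3/2)*13)/2 = -2 + (½)*(39/2) = -2 + 39/4 = 31/4 ≈ 7.7500)
w - 111*V(-12, 0) = 31/4 - 111*(-12 + 2*0) = 31/4 - 111*(-12 + 0) = 31/4 - 111*(-12) = 31/4 + 1332 = 5359/4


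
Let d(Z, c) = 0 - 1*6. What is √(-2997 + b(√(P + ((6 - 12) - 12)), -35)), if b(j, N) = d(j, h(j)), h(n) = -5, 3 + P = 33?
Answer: I*√3003 ≈ 54.8*I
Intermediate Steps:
P = 30 (P = -3 + 33 = 30)
d(Z, c) = -6 (d(Z, c) = 0 - 6 = -6)
b(j, N) = -6
√(-2997 + b(√(P + ((6 - 12) - 12)), -35)) = √(-2997 - 6) = √(-3003) = I*√3003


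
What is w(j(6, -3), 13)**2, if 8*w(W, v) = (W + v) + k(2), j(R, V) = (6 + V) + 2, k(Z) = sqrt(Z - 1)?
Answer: 361/64 ≈ 5.6406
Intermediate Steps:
k(Z) = sqrt(-1 + Z)
j(R, V) = 8 + V
w(W, v) = 1/8 + W/8 + v/8 (w(W, v) = ((W + v) + sqrt(-1 + 2))/8 = ((W + v) + sqrt(1))/8 = ((W + v) + 1)/8 = (1 + W + v)/8 = 1/8 + W/8 + v/8)
w(j(6, -3), 13)**2 = (1/8 + (8 - 3)/8 + (1/8)*13)**2 = (1/8 + (1/8)*5 + 13/8)**2 = (1/8 + 5/8 + 13/8)**2 = (19/8)**2 = 361/64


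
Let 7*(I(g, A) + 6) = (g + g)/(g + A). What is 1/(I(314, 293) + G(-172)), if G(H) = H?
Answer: -4249/755694 ≈ -0.0056226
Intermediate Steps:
I(g, A) = -6 + 2*g/(7*(A + g)) (I(g, A) = -6 + ((g + g)/(g + A))/7 = -6 + ((2*g)/(A + g))/7 = -6 + (2*g/(A + g))/7 = -6 + 2*g/(7*(A + g)))
1/(I(314, 293) + G(-172)) = 1/((-6*293 - 40/7*314)/(293 + 314) - 172) = 1/((-1758 - 12560/7)/607 - 172) = 1/((1/607)*(-24866/7) - 172) = 1/(-24866/4249 - 172) = 1/(-755694/4249) = -4249/755694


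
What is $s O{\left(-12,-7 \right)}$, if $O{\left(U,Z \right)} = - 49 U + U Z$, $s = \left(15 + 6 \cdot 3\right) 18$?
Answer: $399168$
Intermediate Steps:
$s = 594$ ($s = \left(15 + 18\right) 18 = 33 \cdot 18 = 594$)
$s O{\left(-12,-7 \right)} = 594 \left(- 12 \left(-49 - 7\right)\right) = 594 \left(\left(-12\right) \left(-56\right)\right) = 594 \cdot 672 = 399168$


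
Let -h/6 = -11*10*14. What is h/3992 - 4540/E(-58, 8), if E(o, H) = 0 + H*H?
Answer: -547885/7984 ≈ -68.623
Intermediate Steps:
E(o, H) = H**2 (E(o, H) = 0 + H**2 = H**2)
h = 9240 (h = -6*(-11*10)*14 = -(-660)*14 = -6*(-1540) = 9240)
h/3992 - 4540/E(-58, 8) = 9240/3992 - 4540/(8**2) = 9240*(1/3992) - 4540/64 = 1155/499 - 4540*1/64 = 1155/499 - 1135/16 = -547885/7984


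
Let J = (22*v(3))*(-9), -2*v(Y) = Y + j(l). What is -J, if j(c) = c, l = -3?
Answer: 0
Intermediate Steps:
v(Y) = 3/2 - Y/2 (v(Y) = -(Y - 3)/2 = -(-3 + Y)/2 = 3/2 - Y/2)
J = 0 (J = (22*(3/2 - 1/2*3))*(-9) = (22*(3/2 - 3/2))*(-9) = (22*0)*(-9) = 0*(-9) = 0)
-J = -1*0 = 0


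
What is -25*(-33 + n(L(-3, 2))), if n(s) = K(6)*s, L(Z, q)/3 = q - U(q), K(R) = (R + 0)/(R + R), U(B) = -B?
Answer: 675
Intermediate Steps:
K(R) = 1/2 (K(R) = R/((2*R)) = R*(1/(2*R)) = 1/2)
L(Z, q) = 6*q (L(Z, q) = 3*(q - (-1)*q) = 3*(q + q) = 3*(2*q) = 6*q)
n(s) = s/2
-25*(-33 + n(L(-3, 2))) = -25*(-33 + (6*2)/2) = -25*(-33 + (1/2)*12) = -25*(-33 + 6) = -25*(-27) = 675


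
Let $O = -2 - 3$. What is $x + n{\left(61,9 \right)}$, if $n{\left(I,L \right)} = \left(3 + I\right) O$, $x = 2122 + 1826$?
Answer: $3628$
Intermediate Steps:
$O = -5$ ($O = -2 - 3 = -5$)
$x = 3948$
$n{\left(I,L \right)} = -15 - 5 I$ ($n{\left(I,L \right)} = \left(3 + I\right) \left(-5\right) = -15 - 5 I$)
$x + n{\left(61,9 \right)} = 3948 - 320 = 3628$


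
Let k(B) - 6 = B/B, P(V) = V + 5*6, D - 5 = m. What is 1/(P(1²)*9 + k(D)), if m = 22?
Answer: 1/286 ≈ 0.0034965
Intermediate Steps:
D = 27 (D = 5 + 22 = 27)
P(V) = 30 + V (P(V) = V + 30 = 30 + V)
k(B) = 7 (k(B) = 6 + B/B = 6 + 1 = 7)
1/(P(1²)*9 + k(D)) = 1/((30 + 1²)*9 + 7) = 1/((30 + 1)*9 + 7) = 1/(31*9 + 7) = 1/(279 + 7) = 1/286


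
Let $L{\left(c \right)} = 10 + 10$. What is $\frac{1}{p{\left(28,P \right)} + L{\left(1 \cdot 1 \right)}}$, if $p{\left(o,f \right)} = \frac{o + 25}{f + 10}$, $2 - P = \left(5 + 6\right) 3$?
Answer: $\frac{21}{367} \approx 0.057221$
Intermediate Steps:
$L{\left(c \right)} = 20$
$P = -31$ ($P = 2 - \left(5 + 6\right) 3 = 2 - 11 \cdot 3 = 2 - 33 = -31$)
$p{\left(o,f \right)} = \frac{25 + o}{10 + f}$
$\frac{1}{p{\left(28,P \right)} + L{\left(1 \cdot 1 \right)}} = \frac{1}{\frac{25 + 28}{10 - 31} + 20} = \frac{1}{\frac{1}{-21} \cdot 53 + 20} = \frac{1}{\left(- \frac{1}{21}\right) 53 + 20} = \frac{1}{- \frac{53}{21} + 20} = \frac{1}{\frac{367}{21}} = \frac{21}{367}$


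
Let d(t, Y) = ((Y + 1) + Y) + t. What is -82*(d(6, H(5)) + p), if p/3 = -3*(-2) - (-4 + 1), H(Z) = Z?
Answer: -3608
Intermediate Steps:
d(t, Y) = 1 + t + 2*Y (d(t, Y) = ((1 + Y) + Y) + t = (1 + 2*Y) + t = 1 + t + 2*Y)
p = 27 (p = 3*(-3*(-2) - (-4 + 1)) = 3*(6 - (-3)) = 3*(6 - 1*(-3)) = 3*(6 + 3) = 3*9 = 27)
-82*(d(6, H(5)) + p) = -82*((1 + 6 + 2*5) + 27) = -82*((1 + 6 + 10) + 27) = -82*(17 + 27) = -82*44 = -3608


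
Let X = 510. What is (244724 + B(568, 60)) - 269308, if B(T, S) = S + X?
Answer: -24014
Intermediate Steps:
B(T, S) = 510 + S (B(T, S) = S + 510 = 510 + S)
(244724 + B(568, 60)) - 269308 = (244724 + (510 + 60)) - 269308 = (244724 + 570) - 269308 = 245294 - 269308 = -24014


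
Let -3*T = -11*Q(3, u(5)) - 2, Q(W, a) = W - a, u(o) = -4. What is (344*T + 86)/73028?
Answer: 13717/109542 ≈ 0.12522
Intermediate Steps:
T = 79/3 (T = -(-11*(3 - 1*(-4)) - 2)/3 = -(-11*(3 + 4) - 2)/3 = -(-11*7 - 2)/3 = -(-77 - 2)/3 = -⅓*(-79) = 79/3 ≈ 26.333)
(344*T + 86)/73028 = (344*(79/3) + 86)/73028 = (27176/3 + 86)*(1/73028) = (27434/3)*(1/73028) = 13717/109542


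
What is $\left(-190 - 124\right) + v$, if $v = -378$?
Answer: $-692$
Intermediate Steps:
$\left(-190 - 124\right) + v = \left(-190 - 124\right) - 378 = -314 - 378 = -692$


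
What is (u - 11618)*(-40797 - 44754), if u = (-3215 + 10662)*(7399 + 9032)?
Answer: -10467168186489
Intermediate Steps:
u = 122361657 (u = 7447*16431 = 122361657)
(u - 11618)*(-40797 - 44754) = (122361657 - 11618)*(-40797 - 44754) = 122350039*(-85551) = -10467168186489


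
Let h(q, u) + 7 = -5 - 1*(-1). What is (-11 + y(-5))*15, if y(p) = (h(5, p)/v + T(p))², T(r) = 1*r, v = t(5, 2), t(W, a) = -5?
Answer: -237/5 ≈ -47.400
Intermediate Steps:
h(q, u) = -11 (h(q, u) = -7 + (-5 - 1*(-1)) = -7 + (-5 + 1) = -7 - 4 = -11)
v = -5
T(r) = r
y(p) = (11/5 + p)² (y(p) = (-11/(-5) + p)² = (-11*(-⅕) + p)² = (11/5 + p)²)
(-11 + y(-5))*15 = (-11 + (11 + 5*(-5))²/25)*15 = (-11 + (11 - 25)²/25)*15 = (-11 + (1/25)*(-14)²)*15 = (-11 + (1/25)*196)*15 = (-11 + 196/25)*15 = -79/25*15 = -237/5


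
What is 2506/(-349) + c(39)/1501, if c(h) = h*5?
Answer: -3693451/523849 ≈ -7.0506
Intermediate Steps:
c(h) = 5*h
2506/(-349) + c(39)/1501 = 2506/(-349) + (5*39)/1501 = 2506*(-1/349) + 195*(1/1501) = -2506/349 + 195/1501 = -3693451/523849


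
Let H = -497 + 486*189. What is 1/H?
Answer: 1/91357 ≈ 1.0946e-5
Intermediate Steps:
H = 91357 (H = -497 + 91854 = 91357)
1/H = 1/91357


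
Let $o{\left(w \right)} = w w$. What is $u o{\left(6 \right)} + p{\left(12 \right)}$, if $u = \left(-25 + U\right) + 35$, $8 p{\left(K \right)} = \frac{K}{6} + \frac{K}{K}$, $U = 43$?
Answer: $\frac{15267}{8} \approx 1908.4$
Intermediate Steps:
$p{\left(K \right)} = \frac{1}{8} + \frac{K}{48}$ ($p{\left(K \right)} = \frac{\frac{K}{6} + \frac{K}{K}}{8} = \frac{K \frac{1}{6} + 1}{8} = \frac{\frac{K}{6} + 1}{8} = \frac{1 + \frac{K}{6}}{8} = \frac{1}{8} + \frac{K}{48}$)
$o{\left(w \right)} = w^{2}$
$u = 53$ ($u = \left(-25 + 43\right) + 35 = 18 + 35 = 53$)
$u o{\left(6 \right)} + p{\left(12 \right)} = 53 \cdot 6^{2} + \left(\frac{1}{8} + \frac{1}{48} \cdot 12\right) = 53 \cdot 36 + \left(\frac{1}{8} + \frac{1}{4}\right) = 1908 + \frac{3}{8} = \frac{15267}{8}$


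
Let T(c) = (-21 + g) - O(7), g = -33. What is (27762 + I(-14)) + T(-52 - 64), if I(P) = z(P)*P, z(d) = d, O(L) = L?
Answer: 27897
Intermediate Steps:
T(c) = -61 (T(c) = (-21 - 33) - 1*7 = -54 - 7 = -61)
I(P) = P² (I(P) = P*P = P²)
(27762 + I(-14)) + T(-52 - 64) = (27762 + (-14)²) - 61 = (27762 + 196) - 61 = 27958 - 61 = 27897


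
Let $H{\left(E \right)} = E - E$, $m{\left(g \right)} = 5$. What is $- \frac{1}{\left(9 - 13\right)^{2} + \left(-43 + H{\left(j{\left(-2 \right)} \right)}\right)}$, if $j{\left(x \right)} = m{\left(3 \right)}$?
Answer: $\frac{1}{27} \approx 0.037037$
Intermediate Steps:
$j{\left(x \right)} = 5$
$H{\left(E \right)} = 0$
$- \frac{1}{\left(9 - 13\right)^{2} + \left(-43 + H{\left(j{\left(-2 \right)} \right)}\right)} = - \frac{1}{\left(9 - 13\right)^{2} + \left(-43 + 0\right)} = - \frac{1}{\left(-4\right)^{2} - 43} = - \frac{1}{16 - 43} = - \frac{1}{-27} = \left(-1\right) \left(- \frac{1}{27}\right) = \frac{1}{27}$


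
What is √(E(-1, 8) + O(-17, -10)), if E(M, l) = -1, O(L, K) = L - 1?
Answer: I*√19 ≈ 4.3589*I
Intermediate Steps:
O(L, K) = -1 + L
√(E(-1, 8) + O(-17, -10)) = √(-1 + (-1 - 17)) = √(-1 - 18) = √(-19) = I*√19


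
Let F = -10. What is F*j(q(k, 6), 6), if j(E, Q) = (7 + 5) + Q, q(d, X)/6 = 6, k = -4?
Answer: -180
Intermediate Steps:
q(d, X) = 36 (q(d, X) = 6*6 = 36)
j(E, Q) = 12 + Q
F*j(q(k, 6), 6) = -10*(12 + 6) = -10*18 = -180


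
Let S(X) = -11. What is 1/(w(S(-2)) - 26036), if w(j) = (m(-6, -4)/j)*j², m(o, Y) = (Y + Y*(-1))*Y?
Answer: -1/26036 ≈ -3.8408e-5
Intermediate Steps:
m(o, Y) = 0 (m(o, Y) = (Y - Y)*Y = 0*Y = 0)
w(j) = 0 (w(j) = (0/j)*j² = 0*j² = 0)
1/(w(S(-2)) - 26036) = 1/(0 - 26036) = 1/(-26036) = -1/26036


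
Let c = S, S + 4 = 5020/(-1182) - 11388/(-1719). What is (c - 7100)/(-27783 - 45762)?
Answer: 801638222/8301833145 ≈ 0.096562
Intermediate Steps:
S = -183122/112881 (S = -4 + (5020/(-1182) - 11388/(-1719)) = -4 + (5020*(-1/1182) - 11388*(-1/1719)) = -4 + (-2510/591 + 3796/573) = -4 + 268402/112881 = -183122/112881 ≈ -1.6223)
c = -183122/112881 ≈ -1.6223
(c - 7100)/(-27783 - 45762) = (-183122/112881 - 7100)/(-27783 - 45762) = -801638222/112881/(-73545) = -801638222/112881*(-1/73545) = 801638222/8301833145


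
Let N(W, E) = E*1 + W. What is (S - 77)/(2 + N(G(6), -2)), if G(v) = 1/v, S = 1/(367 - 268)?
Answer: -15244/33 ≈ -461.94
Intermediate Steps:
S = 1/99 ≈ 0.010101
G(v) = 1/v
N(W, E) = E + W
(S - 77)/(2 + N(G(6), -2)) = (1/99 - 77)/(2 + (-2 + 1/6)) = -7622/(99*(2 + (-2 + 1/6))) = -7622/(99*(2 - 11/6)) = -7622/(99*1/6) = -7622/99*6 = -15244/33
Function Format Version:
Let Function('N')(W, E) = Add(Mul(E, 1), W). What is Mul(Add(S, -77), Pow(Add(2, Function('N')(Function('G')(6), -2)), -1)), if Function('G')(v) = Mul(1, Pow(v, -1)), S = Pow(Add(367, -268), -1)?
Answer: Rational(-15244, 33) ≈ -461.94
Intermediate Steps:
S = Rational(1, 99) (S = Pow(99, -1) = Rational(1, 99) ≈ 0.010101)
Function('G')(v) = Pow(v, -1)
Function('N')(W, E) = Add(E, W)
Mul(Add(S, -77), Pow(Add(2, Function('N')(Function('G')(6), -2)), -1)) = Mul(Add(Rational(1, 99), -77), Pow(Add(2, Add(-2, Pow(6, -1))), -1)) = Mul(Rational(-7622, 99), Pow(Add(2, Add(-2, Rational(1, 6))), -1)) = Mul(Rational(-7622, 99), Pow(Add(2, Rational(-11, 6)), -1)) = Mul(Rational(-7622, 99), Pow(Rational(1, 6), -1)) = Mul(Rational(-7622, 99), 6) = Rational(-15244, 33)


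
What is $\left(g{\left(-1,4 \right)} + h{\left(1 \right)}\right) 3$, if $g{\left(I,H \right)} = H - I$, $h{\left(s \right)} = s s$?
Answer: $18$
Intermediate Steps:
$h{\left(s \right)} = s^{2}$
$\left(g{\left(-1,4 \right)} + h{\left(1 \right)}\right) 3 = \left(\left(4 - -1\right) + 1^{2}\right) 3 = \left(\left(4 + 1\right) + 1\right) 3 = \left(5 + 1\right) 3 = 6 \cdot 3 = 18$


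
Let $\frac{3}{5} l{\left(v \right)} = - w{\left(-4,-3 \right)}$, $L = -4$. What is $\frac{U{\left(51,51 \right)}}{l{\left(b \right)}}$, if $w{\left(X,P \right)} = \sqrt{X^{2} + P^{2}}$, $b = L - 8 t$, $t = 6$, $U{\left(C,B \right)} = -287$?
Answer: $\frac{861}{25} \approx 34.44$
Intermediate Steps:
$b = -52$ ($b = -4 - 48 = -52$)
$w{\left(X,P \right)} = \sqrt{P^{2} + X^{2}}$
$l{\left(v \right)} = - \frac{25}{3}$ ($l{\left(v \right)} = \frac{5 \left(- \sqrt{\left(-3\right)^{2} + \left(-4\right)^{2}}\right)}{3} = \frac{5 \left(- \sqrt{9 + 16}\right)}{3} = \frac{5 \left(- \sqrt{25}\right)}{3} = \frac{5 \left(\left(-1\right) 5\right)}{3} = \frac{5}{3} \left(-5\right) = - \frac{25}{3}$)
$\frac{U{\left(51,51 \right)}}{l{\left(b \right)}} = - \frac{287}{- \frac{25}{3}} = \left(-287\right) \left(- \frac{3}{25}\right) = \frac{861}{25}$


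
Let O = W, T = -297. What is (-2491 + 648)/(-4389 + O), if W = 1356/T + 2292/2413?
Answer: 440268741/1049338811 ≈ 0.41957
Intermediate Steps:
W = -863768/238887 (W = 1356/(-297) + 2292/2413 = 1356*(-1/297) + 2292*(1/2413) = -452/99 + 2292/2413 = -863768/238887 ≈ -3.6158)
O = -863768/238887 ≈ -3.6158
(-2491 + 648)/(-4389 + O) = (-2491 + 648)/(-4389 - 863768/238887) = -1843/(-1049338811/238887) = -1843*(-238887/1049338811) = 440268741/1049338811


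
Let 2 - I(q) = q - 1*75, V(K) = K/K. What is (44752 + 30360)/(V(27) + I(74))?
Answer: 18778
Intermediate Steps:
V(K) = 1
I(q) = 77 - q (I(q) = 2 - (q - 1*75) = 2 - (q - 75) = 2 - (-75 + q) = 2 + (75 - q) = 77 - q)
(44752 + 30360)/(V(27) + I(74)) = (44752 + 30360)/(1 + (77 - 1*74)) = 75112/(1 + (77 - 74)) = 75112/(1 + 3) = 75112/4 = 75112*(¼) = 18778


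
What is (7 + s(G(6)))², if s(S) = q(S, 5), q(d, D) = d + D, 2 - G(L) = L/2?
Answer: 121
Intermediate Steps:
G(L) = 2 - L/2
q(d, D) = D + d
s(S) = 5 + S
(7 + s(G(6)))² = (7 + (5 + (2 - ½*6)))² = (7 + (5 + (2 - 3)))² = (7 + (5 - 1))² = (7 + 4)² = 11² = 121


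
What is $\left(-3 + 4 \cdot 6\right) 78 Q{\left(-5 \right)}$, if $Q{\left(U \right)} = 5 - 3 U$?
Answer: $32760$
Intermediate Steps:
$\left(-3 + 4 \cdot 6\right) 78 Q{\left(-5 \right)} = \left(-3 + 4 \cdot 6\right) 78 \left(5 - -15\right) = \left(-3 + 24\right) 78 \left(5 + 15\right) = 21 \cdot 78 \cdot 20 = 1638 \cdot 20 = 32760$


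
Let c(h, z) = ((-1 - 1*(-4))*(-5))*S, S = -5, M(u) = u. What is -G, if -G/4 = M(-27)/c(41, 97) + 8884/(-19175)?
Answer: -63148/19175 ≈ -3.2932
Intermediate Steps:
c(h, z) = 75 (c(h, z) = ((-1 - 1*(-4))*(-5))*(-5) = ((-1 + 4)*(-5))*(-5) = (3*(-5))*(-5) = -15*(-5) = 75)
G = 63148/19175 (G = -4*(-27/75 + 8884/(-19175)) = -4*(-27*1/75 + 8884*(-1/19175)) = -4*(-9/25 - 8884/19175) = -4*(-15787/19175) = 63148/19175 ≈ 3.2932)
-G = -1*63148/19175 = -63148/19175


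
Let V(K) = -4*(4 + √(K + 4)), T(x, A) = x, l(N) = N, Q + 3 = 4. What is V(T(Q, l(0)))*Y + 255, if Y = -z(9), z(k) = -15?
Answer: 15 - 60*√5 ≈ -119.16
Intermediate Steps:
Q = 1 (Q = -3 + 4 = 1)
Y = 15 (Y = -1*(-15) = 15)
V(K) = -16 - 4*√(4 + K) (V(K) = -4*(4 + √(4 + K)) = -16 - 4*√(4 + K))
V(T(Q, l(0)))*Y + 255 = (-16 - 4*√(4 + 1))*15 + 255 = (-16 - 4*√5)*15 + 255 = (-240 - 60*√5) + 255 = 15 - 60*√5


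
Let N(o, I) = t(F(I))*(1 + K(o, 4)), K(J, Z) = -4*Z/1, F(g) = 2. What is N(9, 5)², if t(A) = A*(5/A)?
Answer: 5625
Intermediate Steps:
t(A) = 5
K(J, Z) = -4*Z (K(J, Z) = -4*Z*1 = -4*Z)
N(o, I) = -75 (N(o, I) = 5*(1 - 4*4) = 5*(1 - 16) = 5*(-15) = -75)
N(9, 5)² = (-75)² = 5625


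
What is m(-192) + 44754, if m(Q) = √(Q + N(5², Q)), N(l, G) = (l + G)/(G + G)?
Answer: 44754 + I*√441366/48 ≈ 44754.0 + 13.841*I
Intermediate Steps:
N(l, G) = (G + l)/(2*G) (N(l, G) = (G + l)/((2*G)) = (G + l)*(1/(2*G)) = (G + l)/(2*G))
m(Q) = √(Q + (25 + Q)/(2*Q)) (m(Q) = √(Q + (Q + 5²)/(2*Q)) = √(Q + (Q + 25)/(2*Q)) = √(Q + (25 + Q)/(2*Q)))
m(-192) + 44754 = √(2 + 4*(-192) + 50/(-192))/2 + 44754 = √(2 - 768 + 50*(-1/192))/2 + 44754 = √(2 - 768 - 25/96)/2 + 44754 = √(-73561/96)/2 + 44754 = (I*√441366/24)/2 + 44754 = I*√441366/48 + 44754 = 44754 + I*√441366/48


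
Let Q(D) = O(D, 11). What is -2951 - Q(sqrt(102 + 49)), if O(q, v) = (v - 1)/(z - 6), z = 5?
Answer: -2941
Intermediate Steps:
O(q, v) = 1 - v (O(q, v) = (v - 1)/(5 - 6) = (-1 + v)/(-1) = (-1 + v)*(-1) = 1 - v)
Q(D) = -10 (Q(D) = 1 - 1*11 = 1 - 11 = -10)
-2951 - Q(sqrt(102 + 49)) = -2951 - 1*(-10) = -2951 + 10 = -2941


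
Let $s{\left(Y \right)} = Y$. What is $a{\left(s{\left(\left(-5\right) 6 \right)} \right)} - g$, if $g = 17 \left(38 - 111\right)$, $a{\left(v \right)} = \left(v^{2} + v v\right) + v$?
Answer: $3011$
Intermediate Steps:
$a{\left(v \right)} = v + 2 v^{2}$ ($a{\left(v \right)} = \left(v^{2} + v^{2}\right) + v = 2 v^{2} + v = v + 2 v^{2}$)
$g = -1241$ ($g = 17 \left(-73\right) = -1241$)
$a{\left(s{\left(\left(-5\right) 6 \right)} \right)} - g = \left(-5\right) 6 \left(1 + 2 \left(\left(-5\right) 6\right)\right) - -1241 = - 30 \left(1 + 2 \left(-30\right)\right) + 1241 = - 30 \left(1 - 60\right) + 1241 = \left(-30\right) \left(-59\right) + 1241 = 1770 + 1241 = 3011$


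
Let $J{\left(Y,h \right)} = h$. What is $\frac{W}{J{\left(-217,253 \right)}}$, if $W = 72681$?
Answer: $\frac{72681}{253} \approx 287.28$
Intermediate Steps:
$\frac{W}{J{\left(-217,253 \right)}} = \frac{72681}{253}$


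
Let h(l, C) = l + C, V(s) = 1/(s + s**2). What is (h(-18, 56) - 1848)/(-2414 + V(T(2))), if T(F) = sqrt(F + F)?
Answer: 10860/14483 ≈ 0.74984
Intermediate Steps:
T(F) = sqrt(2)*sqrt(F) (T(F) = sqrt(2*F) = sqrt(2)*sqrt(F))
h(l, C) = C + l
(h(-18, 56) - 1848)/(-2414 + V(T(2))) = ((56 - 18) - 1848)/(-2414 + 1/(((sqrt(2)*sqrt(2)))*(1 + sqrt(2)*sqrt(2)))) = (38 - 1848)/(-2414 + 1/(2*(1 + 2))) = -1810/(-2414 + (1/2)/3) = -1810/(-2414 + (1/2)*(1/3)) = -1810/(-2414 + 1/6) = -1810/(-14483/6) = -1810*(-6/14483) = 10860/14483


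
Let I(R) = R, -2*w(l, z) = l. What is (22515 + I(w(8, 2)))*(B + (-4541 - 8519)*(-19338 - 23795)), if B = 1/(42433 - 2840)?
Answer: 502072044256753051/39593 ≈ 1.2681e+13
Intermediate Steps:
w(l, z) = -l/2
B = 1/39593 ≈ 2.5257e-5
(22515 + I(w(8, 2)))*(B + (-4541 - 8519)*(-19338 - 23795)) = (22515 - 1/2*8)*(1/39593 + (-4541 - 8519)*(-19338 - 23795)) = (22515 - 4)*(1/39593 - 13060*(-43133)) = 22511*(1/39593 + 563316980) = 22511*(22303409189141/39593) = 502072044256753051/39593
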